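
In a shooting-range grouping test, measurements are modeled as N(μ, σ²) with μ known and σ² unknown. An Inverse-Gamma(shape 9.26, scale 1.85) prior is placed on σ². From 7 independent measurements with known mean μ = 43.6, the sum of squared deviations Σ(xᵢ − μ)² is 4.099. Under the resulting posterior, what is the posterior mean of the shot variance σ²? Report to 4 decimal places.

With known mean μ and an Inverse-Gamma(α, β) prior on σ², the Normal likelihood is conjugate: posterior is Inv-Gamma(α + n/2, β + Σ(xᵢ−μ)²/2).
Posterior: Inv-Gamma(9.26 + 7/2, 1.85 + 4.099/2) = Inv-Gamma(12.76, 3.8995).
E[σ²|data] = β/(α−1) = 3.8995/11.76 = 0.3316.

0.3316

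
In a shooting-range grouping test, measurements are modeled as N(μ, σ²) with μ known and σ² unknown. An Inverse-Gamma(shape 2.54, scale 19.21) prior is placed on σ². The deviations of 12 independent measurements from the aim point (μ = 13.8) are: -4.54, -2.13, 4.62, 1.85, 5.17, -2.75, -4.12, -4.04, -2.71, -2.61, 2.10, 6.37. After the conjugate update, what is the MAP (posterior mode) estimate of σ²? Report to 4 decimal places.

With known mean μ and an Inverse-Gamma(α, β) prior on σ², the Normal likelihood is conjugate: posterior is Inv-Gamma(α + n/2, β + Σ(xᵢ−μ)²/2).
Σ(xᵢ−μ)² = (-4.54)² + (-2.13)² + (4.62)² + (1.85)² + (5.17)² + (-2.75)² + (-4.12)² + (-4.04)² + (-2.71)² + (-2.61)² + (2.10)² + (6.37)² = 176.6459.
Posterior: Inv-Gamma(2.54 + 12/2, 19.21 + 176.6459/2) = Inv-Gamma(8.54, 107.53295).
Mode = β/(α+1) = 107.53295/9.54 = 11.2718.

11.2718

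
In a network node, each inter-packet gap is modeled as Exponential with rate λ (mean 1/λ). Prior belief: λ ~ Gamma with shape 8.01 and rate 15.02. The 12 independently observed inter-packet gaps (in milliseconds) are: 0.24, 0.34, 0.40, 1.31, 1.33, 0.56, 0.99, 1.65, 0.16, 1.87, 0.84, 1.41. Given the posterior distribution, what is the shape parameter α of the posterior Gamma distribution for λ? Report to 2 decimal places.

With a Gamma(shape α, rate β) prior on the exponential rate λ, the posterior after n observations with total T = Σxᵢ is Gamma(α+n, β+T).
Sum of observations T = 11.10 milliseconds; n = 12.
Posterior: Gamma(8.01+12, 15.02+11.10) = Gamma(20.01, 26.12).
Posterior α = 20.01.

20.01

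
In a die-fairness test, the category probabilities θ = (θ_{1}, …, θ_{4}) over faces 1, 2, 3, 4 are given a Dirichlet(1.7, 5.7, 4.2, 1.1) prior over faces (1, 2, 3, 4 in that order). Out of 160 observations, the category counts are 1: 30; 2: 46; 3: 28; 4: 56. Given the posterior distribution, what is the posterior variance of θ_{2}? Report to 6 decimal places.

The Dirichlet prior is conjugate to the Multinomial likelihood: each posterior αⱼ = prior αⱼ + observed count nⱼ.
Posterior concentration: (31.7, 51.7, 32.2, 57.1), total = 172.7.
Var[θ_j] = α_j(Σα−α_j)/((Σα)²(Σα+1)) = 51.7·121.0/(172.7²·173.7) = 0.001208.

0.001208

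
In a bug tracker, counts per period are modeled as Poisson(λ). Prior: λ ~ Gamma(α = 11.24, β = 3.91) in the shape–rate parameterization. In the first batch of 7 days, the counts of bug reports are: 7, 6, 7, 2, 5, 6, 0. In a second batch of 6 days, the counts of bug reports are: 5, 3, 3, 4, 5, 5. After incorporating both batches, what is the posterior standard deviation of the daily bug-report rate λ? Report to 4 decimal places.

With a Gamma(shape α, rate β) prior, the Poisson likelihood is conjugate: the posterior is Gamma(α + ΣXᵢ, β + n).
Batch 1: sum of counts S = 33 over n = 7 days.
After batch 1: Gamma(α+S, β+n) = Gamma(11.24+33, 3.91+7) = Gamma(44.24, 10.91).
Batch 2: sum of counts S = 25 over n = 6 days.
After batch 2: Gamma(α+S, β+n) = Gamma(44.24+25, 10.91+6) = Gamma(69.24, 16.91).
SD = √α/β = √69.24/16.91 = 0.4921.

0.4921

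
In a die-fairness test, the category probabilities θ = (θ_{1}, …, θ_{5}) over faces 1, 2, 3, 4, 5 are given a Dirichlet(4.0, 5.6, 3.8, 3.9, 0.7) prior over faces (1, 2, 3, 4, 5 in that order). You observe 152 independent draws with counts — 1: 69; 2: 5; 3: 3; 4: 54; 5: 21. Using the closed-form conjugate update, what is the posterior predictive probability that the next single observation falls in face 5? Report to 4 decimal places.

0.1276

The Dirichlet prior is conjugate to the Multinomial likelihood: each posterior αⱼ = prior αⱼ + observed count nⱼ.
Posterior concentration: (73.0, 10.6, 6.8, 57.9, 21.7), total = 170.0.
P(next = 5 | data) = α_{5}/Σα = 0.1276.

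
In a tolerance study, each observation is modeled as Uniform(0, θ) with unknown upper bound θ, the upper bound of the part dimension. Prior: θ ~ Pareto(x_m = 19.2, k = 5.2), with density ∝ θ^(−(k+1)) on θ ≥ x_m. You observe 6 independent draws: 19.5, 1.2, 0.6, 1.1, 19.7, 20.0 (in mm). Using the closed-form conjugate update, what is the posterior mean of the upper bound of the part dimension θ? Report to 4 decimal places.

21.9608

A Pareto(scale x_m, shape k) prior on the upper bound θ of Uniform(0, θ) is conjugate: posterior is Pareto(max(x_m, max xᵢ), k + n).
Sample maximum = 20.0; prior scale x_m = 19.2 → posterior scale = max = 20.0.
Posterior shape = 5.2 + 6 = 11.2.
E[θ|data] = k·x_m/(k−1) = 11.2·20.0/10.2 = 21.9608.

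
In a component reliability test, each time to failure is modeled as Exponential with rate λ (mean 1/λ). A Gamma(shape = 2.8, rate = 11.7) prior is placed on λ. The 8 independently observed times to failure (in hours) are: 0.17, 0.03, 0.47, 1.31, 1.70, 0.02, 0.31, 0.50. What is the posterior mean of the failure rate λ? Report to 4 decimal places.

With a Gamma(shape α, rate β) prior on the exponential rate λ, the posterior after n observations with total T = Σxᵢ is Gamma(α+n, β+T).
Sum of observations T = 4.51 hours; n = 8.
Posterior: Gamma(2.8+8, 11.7+4.51) = Gamma(10.8, 16.21).
Posterior mean of λ = α/β = 10.8/16.21 = 0.6663.

0.6663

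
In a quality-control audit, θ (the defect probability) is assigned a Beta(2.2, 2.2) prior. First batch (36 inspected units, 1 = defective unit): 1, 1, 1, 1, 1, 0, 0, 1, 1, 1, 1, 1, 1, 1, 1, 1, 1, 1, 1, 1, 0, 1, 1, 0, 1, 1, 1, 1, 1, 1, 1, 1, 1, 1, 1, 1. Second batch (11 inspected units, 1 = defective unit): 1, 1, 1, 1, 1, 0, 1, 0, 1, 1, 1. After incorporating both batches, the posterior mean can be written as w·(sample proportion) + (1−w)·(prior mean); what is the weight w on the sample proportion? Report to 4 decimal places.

0.9144

The Beta prior is conjugate to a Binomial/Bernoulli likelihood; the update adds successes to α and failures to β.
Total number of inspected units: n = 36 + 11 = 47.
Posterior mean = (α₀+k)/(α₀+β₀+n) = [n/(α₀+β₀+n)]·(k/n) + [(α₀+β₀)/(α₀+β₀+n)]·α₀/(α₀+β₀), so only n and the prior enter the weight.
The weight on the data is w = n/(α₀+β₀+n) = 47/(2.2+2.2+47) = 47/51.4 = 0.9144.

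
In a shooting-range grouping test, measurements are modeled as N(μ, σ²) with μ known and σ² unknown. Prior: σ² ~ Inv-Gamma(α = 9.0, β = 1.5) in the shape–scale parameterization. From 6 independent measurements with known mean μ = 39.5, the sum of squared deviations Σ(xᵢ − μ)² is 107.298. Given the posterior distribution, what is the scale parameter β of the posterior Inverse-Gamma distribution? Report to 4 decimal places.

With known mean μ and an Inverse-Gamma(α, β) prior on σ², the Normal likelihood is conjugate: posterior is Inv-Gamma(α + n/2, β + Σ(xᵢ−μ)²/2).
Posterior: Inv-Gamma(9.0 + 6/2, 1.5 + 107.298/2) = Inv-Gamma(12.00, 55.1490).
Posterior β = 55.1490.

55.1490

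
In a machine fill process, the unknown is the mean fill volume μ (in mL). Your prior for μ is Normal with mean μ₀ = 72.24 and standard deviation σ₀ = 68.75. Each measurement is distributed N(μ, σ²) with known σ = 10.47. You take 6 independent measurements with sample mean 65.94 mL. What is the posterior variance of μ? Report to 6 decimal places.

For Normal data with known variance σ², a Normal(μ₀, σ₀²) prior on μ is conjugate. Posterior precision = 1/σ₀² + n/σ²; posterior mean is the precision-weighted average of μ₀ and x̄.
σ₀² = 68.75² = 4726.5625, σ² = 10.47² = 109.6209; σ² + n·σ₀² = 109.6209 + 6·4726.5625 = 28468.9959.
Posterior precision = 1/σ₀² + n/σ² = 1/4726.5625 + 6/109.6209 = (σ² + n·σ₀²)/(σ₀²σ²) = 28468.9959/(4726.5625·109.6209); posterior variance σₙ² = σ₀²σ²/(σ² + n·σ₀²) = 4726.5625·109.6209/28468.9959 = 18.199800.

18.199800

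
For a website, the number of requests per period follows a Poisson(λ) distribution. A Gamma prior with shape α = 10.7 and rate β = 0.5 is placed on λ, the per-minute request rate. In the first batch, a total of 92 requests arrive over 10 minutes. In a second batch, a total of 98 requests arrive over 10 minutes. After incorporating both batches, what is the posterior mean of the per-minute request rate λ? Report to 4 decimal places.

With a Gamma(shape α, rate β) prior, the Poisson likelihood is conjugate: the posterior is Gamma(α + ΣXᵢ, β + n).
After batch 1: Gamma(α+S, β+n) = Gamma(10.7+92, 0.5+10) = Gamma(102.7, 10.5).
After batch 2: Gamma(α+S, β+n) = Gamma(102.7+98, 10.5+10) = Gamma(200.7, 20.5).
Posterior mean = α/β = 200.7/20.5 = 9.7902.

9.7902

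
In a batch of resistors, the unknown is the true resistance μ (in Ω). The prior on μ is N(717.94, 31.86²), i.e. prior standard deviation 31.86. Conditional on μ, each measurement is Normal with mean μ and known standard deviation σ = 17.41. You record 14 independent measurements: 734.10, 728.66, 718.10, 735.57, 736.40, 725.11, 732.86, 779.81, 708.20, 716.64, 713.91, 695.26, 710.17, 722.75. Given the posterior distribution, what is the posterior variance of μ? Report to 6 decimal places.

For Normal data with known variance σ², a Normal(μ₀, σ₀²) prior on μ is conjugate. Posterior precision = 1/σ₀² + n/σ²; posterior mean is the precision-weighted average of μ₀ and x̄.
σ₀² = 31.86² = 1015.0596, σ² = 17.41² = 303.1081; σ² + n·σ₀² = 303.1081 + 14·1015.0596 = 14513.9425.
Posterior precision = 1/σ₀² + n/σ² = 1/1015.0596 + 14/303.1081 = (σ² + n·σ₀²)/(σ₀²σ²) = 14513.9425/(1015.0596·303.1081); posterior variance σₙ² = σ₀²σ²/(σ² + n·σ₀²) = 1015.0596·303.1081/14513.9425 = 21.198429.

21.198429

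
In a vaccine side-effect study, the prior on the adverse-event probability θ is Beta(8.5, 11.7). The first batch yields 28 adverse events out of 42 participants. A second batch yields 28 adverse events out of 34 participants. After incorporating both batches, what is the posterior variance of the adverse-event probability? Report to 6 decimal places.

The Beta prior is conjugate to a Binomial/Bernoulli likelihood; the update adds successes to α and failures to β.
After batch 1: Beta(8.5+28, 11.7+14) = Beta(36.5, 25.7).
After batch 2: Beta(36.5+28, 25.7+6) = Beta(64.5, 31.7).
Var = αβ/((α+β)²(α+β+1)) = 64.5·31.7/(96.2²·97.2) = 0.002273.

0.002273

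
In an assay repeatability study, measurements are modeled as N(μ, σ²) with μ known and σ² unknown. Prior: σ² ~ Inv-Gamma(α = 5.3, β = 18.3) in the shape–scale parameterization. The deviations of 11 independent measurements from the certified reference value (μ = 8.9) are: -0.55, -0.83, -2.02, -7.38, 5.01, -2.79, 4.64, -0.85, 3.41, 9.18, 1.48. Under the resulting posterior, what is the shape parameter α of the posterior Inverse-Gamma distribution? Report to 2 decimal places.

10.80

With known mean μ and an Inverse-Gamma(α, β) prior on σ², the Normal likelihood is conjugate: posterior is Inv-Gamma(α + n/2, β + Σ(xᵢ−μ)²/2).
Σ(xᵢ−μ)² = (-0.55)² + (-0.83)² + (-2.02)² + (-7.38)² + (5.01)² + (-2.79)² + (4.64)² + (-0.85)² + (3.41)² + (9.18)² + (1.48)² = 212.7634.
Posterior: Inv-Gamma(5.3 + 11/2, 18.3 + 212.7634/2) = Inv-Gamma(10.80, 124.68170).
Posterior α = 10.80.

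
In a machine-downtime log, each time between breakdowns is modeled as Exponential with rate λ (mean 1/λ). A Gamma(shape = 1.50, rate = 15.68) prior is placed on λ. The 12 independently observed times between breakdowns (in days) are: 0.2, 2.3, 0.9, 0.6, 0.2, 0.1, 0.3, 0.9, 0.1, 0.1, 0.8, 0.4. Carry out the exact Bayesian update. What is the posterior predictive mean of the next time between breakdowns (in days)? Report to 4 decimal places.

With a Gamma(shape α, rate β) prior on the exponential rate λ, the posterior after n observations with total T = Σxᵢ is Gamma(α+n, β+T).
Sum of observations T = 6.9 days; n = 12.
Posterior: Gamma(1.50+12, 15.68+6.9) = Gamma(13.50, 22.58).
The predictive distribution for the next observation is Lomax; its mean is β/(α−1) = 22.58/12.50 = 1.8064.

1.8064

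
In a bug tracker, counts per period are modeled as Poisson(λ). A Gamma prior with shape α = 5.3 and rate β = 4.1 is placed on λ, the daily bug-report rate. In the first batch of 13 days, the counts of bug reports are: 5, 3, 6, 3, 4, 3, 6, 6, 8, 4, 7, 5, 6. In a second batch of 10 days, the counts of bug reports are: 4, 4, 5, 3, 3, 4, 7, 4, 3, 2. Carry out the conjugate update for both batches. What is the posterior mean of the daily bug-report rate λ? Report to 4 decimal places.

4.0701

With a Gamma(shape α, rate β) prior, the Poisson likelihood is conjugate: the posterior is Gamma(α + ΣXᵢ, β + n).
Batch 1: sum of counts S = 66 over n = 13 days.
After batch 1: Gamma(α+S, β+n) = Gamma(5.3+66, 4.1+13) = Gamma(71.3, 17.1).
Batch 2: sum of counts S = 39 over n = 10 days.
After batch 2: Gamma(α+S, β+n) = Gamma(71.3+39, 17.1+10) = Gamma(110.3, 27.1).
Posterior mean = α/β = 110.3/27.1 = 4.0701.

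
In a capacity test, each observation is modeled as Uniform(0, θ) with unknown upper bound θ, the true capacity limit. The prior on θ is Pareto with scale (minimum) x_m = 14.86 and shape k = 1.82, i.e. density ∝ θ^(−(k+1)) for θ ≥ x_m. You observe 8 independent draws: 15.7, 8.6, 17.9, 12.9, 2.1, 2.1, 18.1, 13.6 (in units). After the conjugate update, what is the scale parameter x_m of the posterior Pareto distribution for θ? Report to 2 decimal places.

A Pareto(scale x_m, shape k) prior on the upper bound θ of Uniform(0, θ) is conjugate: posterior is Pareto(max(x_m, max xᵢ), k + n).
Sample maximum = 18.1; prior scale x_m = 14.86 → posterior scale = max = 18.10.
Posterior shape = 1.82 + 8 = 9.82.
Posterior scale x_m = 18.10.

18.10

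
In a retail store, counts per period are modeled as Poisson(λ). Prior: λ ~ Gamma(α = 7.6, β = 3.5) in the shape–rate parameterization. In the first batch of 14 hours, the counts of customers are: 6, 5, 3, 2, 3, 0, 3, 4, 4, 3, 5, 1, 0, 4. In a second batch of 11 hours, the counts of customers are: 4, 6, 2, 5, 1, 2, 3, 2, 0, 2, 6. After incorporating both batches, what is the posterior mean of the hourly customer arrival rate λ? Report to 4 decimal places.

2.9333

With a Gamma(shape α, rate β) prior, the Poisson likelihood is conjugate: the posterior is Gamma(α + ΣXᵢ, β + n).
Batch 1: sum of counts S = 43 over n = 14 hours.
After batch 1: Gamma(α+S, β+n) = Gamma(7.6+43, 3.5+14) = Gamma(50.6, 17.5).
Batch 2: sum of counts S = 33 over n = 11 hours.
After batch 2: Gamma(α+S, β+n) = Gamma(50.6+33, 17.5+11) = Gamma(83.6, 28.5).
Posterior mean = α/β = 83.6/28.5 = 2.9333.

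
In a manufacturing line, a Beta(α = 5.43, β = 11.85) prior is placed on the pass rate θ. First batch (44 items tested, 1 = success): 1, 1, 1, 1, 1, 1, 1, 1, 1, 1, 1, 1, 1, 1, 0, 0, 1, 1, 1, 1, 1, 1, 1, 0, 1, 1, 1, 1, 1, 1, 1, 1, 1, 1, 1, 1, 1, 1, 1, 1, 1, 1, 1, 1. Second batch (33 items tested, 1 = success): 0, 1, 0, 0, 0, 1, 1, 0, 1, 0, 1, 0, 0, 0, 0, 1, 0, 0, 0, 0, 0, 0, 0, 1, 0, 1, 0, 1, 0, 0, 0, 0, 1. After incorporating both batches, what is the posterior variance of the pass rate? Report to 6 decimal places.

0.002522

The Beta prior is conjugate to a Binomial/Bernoulli likelihood; the update adds successes to α and failures to β.
After batch 1: Beta(5.43+41, 11.85+3) = Beta(46.43, 14.85).
After batch 2: Beta(46.43+10, 14.85+23) = Beta(56.43, 37.85).
Var = αβ/((α+β)²(α+β+1)) = 56.43·37.85/(94.28²·95.28) = 0.002522.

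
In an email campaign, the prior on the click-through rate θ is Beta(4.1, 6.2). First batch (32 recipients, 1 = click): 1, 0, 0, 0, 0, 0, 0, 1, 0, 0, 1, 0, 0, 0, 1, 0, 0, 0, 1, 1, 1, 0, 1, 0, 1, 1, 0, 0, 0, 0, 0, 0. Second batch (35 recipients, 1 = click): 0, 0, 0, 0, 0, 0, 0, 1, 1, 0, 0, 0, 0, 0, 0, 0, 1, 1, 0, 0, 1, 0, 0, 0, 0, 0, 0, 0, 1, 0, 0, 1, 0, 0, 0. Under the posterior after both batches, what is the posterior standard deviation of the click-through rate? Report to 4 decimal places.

0.0503

The Beta prior is conjugate to a Binomial/Bernoulli likelihood; the update adds successes to α and failures to β.
After batch 1: Beta(4.1+10, 6.2+22) = Beta(14.1, 28.2).
After batch 2: Beta(14.1+7, 28.2+28) = Beta(21.1, 56.2).
Var = αβ/((α+β)²(α+β+1)) = 21.1·56.2/(77.3²·78.3) = 0.00253453; SD = √0.00253453 = 0.0503.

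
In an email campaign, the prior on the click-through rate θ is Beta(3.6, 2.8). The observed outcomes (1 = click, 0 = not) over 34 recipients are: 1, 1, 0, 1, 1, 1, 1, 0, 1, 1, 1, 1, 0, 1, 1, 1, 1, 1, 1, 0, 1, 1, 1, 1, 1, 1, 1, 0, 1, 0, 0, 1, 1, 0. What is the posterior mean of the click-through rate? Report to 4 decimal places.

0.7327

The Beta prior is conjugate to a Binomial/Bernoulli likelihood; the update adds successes to α and failures to β.
Posterior: Beta(α+k, β+n−k) = Beta(3.6+26, 2.8+8) = Beta(29.6, 10.8).
Posterior mean = α/(α+β) = 29.6/40.4 = 0.7327.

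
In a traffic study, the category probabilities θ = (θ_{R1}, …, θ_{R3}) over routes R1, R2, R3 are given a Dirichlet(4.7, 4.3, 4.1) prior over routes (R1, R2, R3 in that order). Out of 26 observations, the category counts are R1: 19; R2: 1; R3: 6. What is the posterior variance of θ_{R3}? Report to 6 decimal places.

The Dirichlet prior is conjugate to the Multinomial likelihood: each posterior αⱼ = prior αⱼ + observed count nⱼ.
Posterior concentration: (23.7, 5.3, 10.1), total = 39.1.
Var[θ_j] = α_j(Σα−α_j)/((Σα)²(Σα+1)) = 10.1·29.0/(39.1²·40.1) = 0.004778.

0.004778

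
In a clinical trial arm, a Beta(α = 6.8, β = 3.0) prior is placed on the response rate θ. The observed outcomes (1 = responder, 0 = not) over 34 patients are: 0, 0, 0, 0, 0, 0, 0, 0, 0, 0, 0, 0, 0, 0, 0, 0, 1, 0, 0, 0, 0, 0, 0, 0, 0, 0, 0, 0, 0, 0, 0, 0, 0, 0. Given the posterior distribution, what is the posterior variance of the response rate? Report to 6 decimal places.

0.003267

The Beta prior is conjugate to a Binomial/Bernoulli likelihood; the update adds successes to α and failures to β.
Posterior: Beta(α+k, β+n−k) = Beta(6.8+1, 3.0+33) = Beta(7.8, 36.0).
Var = αβ/((α+β)²(α+β+1)) = 7.8·36.0/(43.8²·44.8) = 0.003267.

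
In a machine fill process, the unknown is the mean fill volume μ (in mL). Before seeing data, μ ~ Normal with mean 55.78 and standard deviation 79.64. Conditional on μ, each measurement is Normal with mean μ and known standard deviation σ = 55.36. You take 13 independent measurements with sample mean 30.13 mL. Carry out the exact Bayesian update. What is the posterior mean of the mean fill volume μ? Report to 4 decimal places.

31.0492

For Normal data with known variance σ², a Normal(μ₀, σ₀²) prior on μ is conjugate. Posterior precision = 1/σ₀² + n/σ²; posterior mean is the precision-weighted average of μ₀ and x̄.
n·x̄ = 13·30.13 = 391.69.
σ₀² = 79.64² = 6342.5296, σ² = 55.36² = 3064.7296; σ² + n·σ₀² = 3064.7296 + 13·6342.5296 = 85517.6144.
Posterior mean = (μ₀/σ₀² + n·x̄/σ²)/(1/σ₀² + n/σ²) = (σ²·μ₀ + σ₀²·n·x̄)/(σ² + n·σ₀²) = (3064.7296·55.78 + 6342.5296·391.69)/85517.6144 = 2655256.036112/85517.6144 = 31.0492.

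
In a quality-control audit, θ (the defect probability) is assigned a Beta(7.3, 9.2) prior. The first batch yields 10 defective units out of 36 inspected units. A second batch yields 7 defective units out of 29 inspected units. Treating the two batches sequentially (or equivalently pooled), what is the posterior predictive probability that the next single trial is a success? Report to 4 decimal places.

The Beta prior is conjugate to a Binomial/Bernoulli likelihood; the update adds successes to α and failures to β.
After batch 1: Beta(7.3+10, 9.2+26) = Beta(17.3, 35.2).
After batch 2: Beta(17.3+7, 35.2+22) = Beta(24.3, 57.2).
For a single future Bernoulli trial, P(success | data) = α/(α+β) = 0.2982.

0.2982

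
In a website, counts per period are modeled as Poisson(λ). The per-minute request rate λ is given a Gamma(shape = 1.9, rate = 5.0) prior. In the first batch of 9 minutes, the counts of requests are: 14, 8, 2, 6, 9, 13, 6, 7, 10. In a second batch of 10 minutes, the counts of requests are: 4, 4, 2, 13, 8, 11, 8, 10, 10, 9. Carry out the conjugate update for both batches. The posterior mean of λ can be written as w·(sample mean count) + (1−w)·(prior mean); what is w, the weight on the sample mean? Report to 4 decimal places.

With a Gamma(shape α, rate β) prior, the Poisson likelihood is conjugate: the posterior is Gamma(α + ΣXᵢ, β + n).
Total number of minutes: n = 9 + 10 = 19.
Posterior mean = (α₀+S)/(β₀+n) = [n/(β₀+n)]·(S/n) + [β₀/(β₀+n)]·(α₀/β₀), so only n and β₀ enter the weight.
Weight on data w = n/(β₀+n) = 19/(5.0+19) = 19/24.0 = 0.7917.

0.7917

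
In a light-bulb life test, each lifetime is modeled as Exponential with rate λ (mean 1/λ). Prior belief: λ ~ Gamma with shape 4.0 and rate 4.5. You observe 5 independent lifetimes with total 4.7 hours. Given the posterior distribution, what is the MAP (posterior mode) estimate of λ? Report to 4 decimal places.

With a Gamma(shape α, rate β) prior on the exponential rate λ, the posterior after n observations with total T = Σxᵢ is Gamma(α+n, β+T).
Posterior: Gamma(4.0+5, 4.5+4.7) = Gamma(9.0, 9.2).
Mode = (α−1)/β = 0.8696.

0.8696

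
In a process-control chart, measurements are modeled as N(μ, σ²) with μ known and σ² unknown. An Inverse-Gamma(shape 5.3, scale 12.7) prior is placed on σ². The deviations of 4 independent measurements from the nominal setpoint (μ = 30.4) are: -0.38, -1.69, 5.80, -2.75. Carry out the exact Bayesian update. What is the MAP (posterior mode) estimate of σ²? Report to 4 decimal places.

With known mean μ and an Inverse-Gamma(α, β) prior on σ², the Normal likelihood is conjugate: posterior is Inv-Gamma(α + n/2, β + Σ(xᵢ−μ)²/2).
Σ(xᵢ−μ)² = (-0.38)² + (-1.69)² + (5.80)² + (-2.75)² = 44.2030.
Posterior: Inv-Gamma(5.3 + 4/2, 12.7 + 44.2030/2) = Inv-Gamma(7.30, 34.80150).
Mode = β/(α+1) = 34.80150/8.30 = 4.1930.

4.1930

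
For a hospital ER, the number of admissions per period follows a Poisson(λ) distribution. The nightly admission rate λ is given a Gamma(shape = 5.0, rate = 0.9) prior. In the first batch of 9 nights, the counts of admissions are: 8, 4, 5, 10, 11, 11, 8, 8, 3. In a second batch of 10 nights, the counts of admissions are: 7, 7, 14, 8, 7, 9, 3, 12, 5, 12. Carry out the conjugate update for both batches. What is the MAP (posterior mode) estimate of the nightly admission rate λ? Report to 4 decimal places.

7.8392

With a Gamma(shape α, rate β) prior, the Poisson likelihood is conjugate: the posterior is Gamma(α + ΣXᵢ, β + n).
Batch 1: sum of counts S = 68 over n = 9 nights.
After batch 1: Gamma(α+S, β+n) = Gamma(5.0+68, 0.9+9) = Gamma(73.0, 9.9).
Batch 2: sum of counts S = 84 over n = 10 nights.
After batch 2: Gamma(α+S, β+n) = Gamma(73.0+84, 9.9+10) = Gamma(157.0, 19.9).
Mode of Gamma(α,β) for α≥1 is (α−1)/β = 156.0/19.9 = 7.8392.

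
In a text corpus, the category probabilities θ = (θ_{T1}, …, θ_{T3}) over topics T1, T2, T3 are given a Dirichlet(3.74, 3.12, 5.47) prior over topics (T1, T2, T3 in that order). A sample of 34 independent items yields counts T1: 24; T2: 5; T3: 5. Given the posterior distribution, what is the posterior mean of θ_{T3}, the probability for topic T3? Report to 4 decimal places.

0.2260

The Dirichlet prior is conjugate to the Multinomial likelihood: each posterior αⱼ = prior αⱼ + observed count nⱼ.
Posterior concentration: (27.74, 8.12, 10.47), total = 46.33.
E[θ_{T3}|data] = α_{T3}/Σα = 10.47/46.33 = 0.2260.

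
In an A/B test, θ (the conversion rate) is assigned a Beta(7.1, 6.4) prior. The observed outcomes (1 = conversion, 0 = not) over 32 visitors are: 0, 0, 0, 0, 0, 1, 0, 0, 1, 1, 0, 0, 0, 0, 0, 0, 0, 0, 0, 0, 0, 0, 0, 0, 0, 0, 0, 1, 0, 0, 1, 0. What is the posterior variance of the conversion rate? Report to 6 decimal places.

The Beta prior is conjugate to a Binomial/Bernoulli likelihood; the update adds successes to α and failures to β.
Posterior: Beta(α+k, β+n−k) = Beta(7.1+5, 6.4+27) = Beta(12.1, 33.4).
Var = αβ/((α+β)²(α+β+1)) = 12.1·33.4/(45.5²·46.5) = 0.004198.

0.004198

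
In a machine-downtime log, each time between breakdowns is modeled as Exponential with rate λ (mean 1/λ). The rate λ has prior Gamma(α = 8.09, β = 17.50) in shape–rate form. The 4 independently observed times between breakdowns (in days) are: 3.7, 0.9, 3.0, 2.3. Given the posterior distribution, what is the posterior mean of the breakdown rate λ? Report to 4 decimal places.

0.4412

With a Gamma(shape α, rate β) prior on the exponential rate λ, the posterior after n observations with total T = Σxᵢ is Gamma(α+n, β+T).
Sum of observations T = 9.9 days; n = 4.
Posterior: Gamma(8.09+4, 17.50+9.9) = Gamma(12.09, 27.40).
Posterior mean of λ = α/β = 12.09/27.40 = 0.4412.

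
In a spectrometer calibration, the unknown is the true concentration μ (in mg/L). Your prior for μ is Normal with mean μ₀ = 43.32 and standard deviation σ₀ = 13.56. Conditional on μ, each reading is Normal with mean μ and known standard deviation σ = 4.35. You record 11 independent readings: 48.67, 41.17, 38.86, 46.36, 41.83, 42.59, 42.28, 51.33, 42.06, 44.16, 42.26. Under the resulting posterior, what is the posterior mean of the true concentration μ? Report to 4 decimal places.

For Normal data with known variance σ², a Normal(μ₀, σ₀²) prior on μ is conjugate. Posterior precision = 1/σ₀² + n/σ²; posterior mean is the precision-weighted average of μ₀ and x̄.
Σxᵢ = 48.67 + 41.17 + 38.86 + 46.36 + 41.83 + 42.59 + 42.28 + 51.33 + 42.06 + 44.16 + 42.26 = 481.57, so n·x̄ = 481.57.
σ₀² = 13.56² = 183.8736, σ² = 4.35² = 18.9225; σ² + n·σ₀² = 18.9225 + 11·183.8736 = 2041.5321.
Posterior mean = (μ₀/σ₀² + n·x̄/σ²)/(1/σ₀² + n/σ²) = (σ²·μ₀ + σ₀²·n·x̄)/(σ² + n·σ₀²) = (18.9225·43.32 + 183.8736·481.57)/2041.5321 = 89367.732252/2041.5321 = 43.7748.

43.7748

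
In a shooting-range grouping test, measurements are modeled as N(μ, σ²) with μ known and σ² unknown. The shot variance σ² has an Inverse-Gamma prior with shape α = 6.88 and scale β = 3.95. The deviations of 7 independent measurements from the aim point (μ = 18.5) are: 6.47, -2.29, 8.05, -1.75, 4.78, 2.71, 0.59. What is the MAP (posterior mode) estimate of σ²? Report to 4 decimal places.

With known mean μ and an Inverse-Gamma(α, β) prior on σ², the Normal likelihood is conjugate: posterior is Inv-Gamma(α + n/2, β + Σ(xᵢ−μ)²/2).
Σ(xᵢ−μ)² = (6.47)² + (-2.29)² + (8.05)² + (-1.75)² + (4.78)² + (2.71)² + (0.59)² = 145.5106.
Posterior: Inv-Gamma(6.88 + 7/2, 3.95 + 145.5106/2) = Inv-Gamma(10.38, 76.70530).
Mode = β/(α+1) = 76.70530/11.38 = 6.7404.

6.7404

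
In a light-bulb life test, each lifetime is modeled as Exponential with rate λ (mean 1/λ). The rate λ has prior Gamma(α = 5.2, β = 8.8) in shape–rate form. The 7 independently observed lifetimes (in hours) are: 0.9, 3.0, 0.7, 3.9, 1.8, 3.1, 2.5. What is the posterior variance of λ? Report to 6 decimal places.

0.019997

With a Gamma(shape α, rate β) prior on the exponential rate λ, the posterior after n observations with total T = Σxᵢ is Gamma(α+n, β+T).
Sum of observations T = 15.9 hours; n = 7.
Posterior: Gamma(5.2+7, 8.8+15.9) = Gamma(12.2, 24.7).
Var = α/β² = 0.019997.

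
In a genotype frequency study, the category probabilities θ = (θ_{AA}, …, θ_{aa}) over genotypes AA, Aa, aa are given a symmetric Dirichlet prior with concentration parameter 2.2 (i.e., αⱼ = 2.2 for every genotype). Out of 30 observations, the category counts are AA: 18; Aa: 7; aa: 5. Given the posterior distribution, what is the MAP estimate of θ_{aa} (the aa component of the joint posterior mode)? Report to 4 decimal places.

0.1845

The Dirichlet prior is conjugate to the Multinomial likelihood: each posterior αⱼ = prior αⱼ + observed count nⱼ.
Posterior concentration: (20.2, 9.2, 7.2), total = 36.6.
Joint mode component: (α_{aa}−1)/(Σα−K) = 6.2/33.6 = 0.1845.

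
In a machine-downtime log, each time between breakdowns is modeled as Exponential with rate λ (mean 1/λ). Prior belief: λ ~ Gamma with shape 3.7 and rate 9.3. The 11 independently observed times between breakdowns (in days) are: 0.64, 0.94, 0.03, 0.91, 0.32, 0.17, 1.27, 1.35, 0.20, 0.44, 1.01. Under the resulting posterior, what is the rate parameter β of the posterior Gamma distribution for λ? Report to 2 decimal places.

16.58

With a Gamma(shape α, rate β) prior on the exponential rate λ, the posterior after n observations with total T = Σxᵢ is Gamma(α+n, β+T).
Sum of observations T = 7.28 days; n = 11.
Posterior: Gamma(3.7+11, 9.3+7.28) = Gamma(14.7, 16.58).
Posterior β = 16.58.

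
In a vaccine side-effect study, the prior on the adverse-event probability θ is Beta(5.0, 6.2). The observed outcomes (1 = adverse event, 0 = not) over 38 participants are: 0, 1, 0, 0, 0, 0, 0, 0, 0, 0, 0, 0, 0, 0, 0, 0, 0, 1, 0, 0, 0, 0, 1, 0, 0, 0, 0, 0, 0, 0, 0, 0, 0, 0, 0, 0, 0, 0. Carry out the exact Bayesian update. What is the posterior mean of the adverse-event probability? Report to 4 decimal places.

0.1626

The Beta prior is conjugate to a Binomial/Bernoulli likelihood; the update adds successes to α and failures to β.
Posterior: Beta(α+k, β+n−k) = Beta(5.0+3, 6.2+35) = Beta(8.0, 41.2).
Posterior mean = α/(α+β) = 8.0/49.2 = 0.1626.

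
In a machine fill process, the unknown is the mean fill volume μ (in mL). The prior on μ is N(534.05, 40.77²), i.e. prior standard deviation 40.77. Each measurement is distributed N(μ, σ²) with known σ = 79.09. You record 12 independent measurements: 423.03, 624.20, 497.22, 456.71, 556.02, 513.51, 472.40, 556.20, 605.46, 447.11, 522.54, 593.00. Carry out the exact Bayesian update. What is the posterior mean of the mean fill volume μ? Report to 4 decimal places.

For Normal data with known variance σ², a Normal(μ₀, σ₀²) prior on μ is conjugate. Posterior precision = 1/σ₀² + n/σ²; posterior mean is the precision-weighted average of μ₀ and x̄.
Σxᵢ = 423.03 + 624.20 + 497.22 + 456.71 + 556.02 + 513.51 + 472.40 + 556.20 + 605.46 + 447.11 + 522.54 + 593.00 = 6267.4, so n·x̄ = 6267.4.
σ₀² = 40.77² = 1662.1929, σ² = 79.09² = 6255.2281; σ² + n·σ₀² = 6255.2281 + 12·1662.1929 = 26201.5429.
Posterior mean = (μ₀/σ₀² + n·x̄/σ²)/(1/σ₀² + n/σ²) = (σ²·μ₀ + σ₀²·n·x̄)/(σ² + n·σ₀²) = (6255.2281·534.05 + 1662.1929·6267.4)/26201.5429 = 13758232.348265/26201.5429 = 525.0924.

525.0924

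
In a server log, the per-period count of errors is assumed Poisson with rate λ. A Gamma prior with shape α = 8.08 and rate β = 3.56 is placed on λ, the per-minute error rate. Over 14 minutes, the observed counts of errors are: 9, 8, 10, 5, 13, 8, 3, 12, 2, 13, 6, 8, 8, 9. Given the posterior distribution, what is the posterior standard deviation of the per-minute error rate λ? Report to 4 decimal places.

With a Gamma(shape α, rate β) prior, the Poisson likelihood is conjugate: the posterior is Gamma(α + ΣXᵢ, β + n).
Sum of counts S = 114 over n = 14 minutes.
Posterior: Gamma(α+S, β+n) = Gamma(8.08+114, 3.56+14) = Gamma(122.08, 17.56).
SD = √α/β = √122.08/17.56 = 0.6292.

0.6292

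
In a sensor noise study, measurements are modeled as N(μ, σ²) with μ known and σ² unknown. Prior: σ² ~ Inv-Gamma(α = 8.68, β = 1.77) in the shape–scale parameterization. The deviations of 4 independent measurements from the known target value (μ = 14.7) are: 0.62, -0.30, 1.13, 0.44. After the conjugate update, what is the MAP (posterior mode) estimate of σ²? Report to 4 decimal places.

0.2348

With known mean μ and an Inverse-Gamma(α, β) prior on σ², the Normal likelihood is conjugate: posterior is Inv-Gamma(α + n/2, β + Σ(xᵢ−μ)²/2).
Σ(xᵢ−μ)² = (0.62)² + (-0.30)² + (1.13)² + (0.44)² = 1.9449.
Posterior: Inv-Gamma(8.68 + 4/2, 1.77 + 1.9449/2) = Inv-Gamma(10.68, 2.74245).
Mode = β/(α+1) = 2.74245/11.68 = 0.2348.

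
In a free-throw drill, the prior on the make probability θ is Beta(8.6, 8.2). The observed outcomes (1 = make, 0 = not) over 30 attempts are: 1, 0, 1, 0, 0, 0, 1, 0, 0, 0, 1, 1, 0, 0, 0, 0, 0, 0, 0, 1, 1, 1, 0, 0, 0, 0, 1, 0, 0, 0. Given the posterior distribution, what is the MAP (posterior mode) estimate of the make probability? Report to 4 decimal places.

The Beta prior is conjugate to a Binomial/Bernoulli likelihood; the update adds successes to α and failures to β.
Posterior: Beta(α+k, β+n−k) = Beta(8.6+9, 8.2+21) = Beta(17.6, 29.2).
Mode of Beta(a,b) for a,b>1 is (a−1)/(a+b−2) = 16.6/44.8 = 0.3705.

0.3705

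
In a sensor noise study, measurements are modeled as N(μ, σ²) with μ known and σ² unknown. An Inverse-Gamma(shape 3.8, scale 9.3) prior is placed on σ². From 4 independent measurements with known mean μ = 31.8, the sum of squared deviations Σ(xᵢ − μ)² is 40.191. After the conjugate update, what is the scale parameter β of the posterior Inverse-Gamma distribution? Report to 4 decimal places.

29.3955

With known mean μ and an Inverse-Gamma(α, β) prior on σ², the Normal likelihood is conjugate: posterior is Inv-Gamma(α + n/2, β + Σ(xᵢ−μ)²/2).
Posterior: Inv-Gamma(3.8 + 4/2, 9.3 + 40.191/2) = Inv-Gamma(5.80, 29.3955).
Posterior β = 29.3955.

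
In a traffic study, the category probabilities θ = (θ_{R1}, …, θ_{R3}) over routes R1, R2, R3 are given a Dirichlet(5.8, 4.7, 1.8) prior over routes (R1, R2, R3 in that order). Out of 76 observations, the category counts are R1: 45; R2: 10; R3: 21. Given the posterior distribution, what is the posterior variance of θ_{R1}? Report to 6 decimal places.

0.002736

The Dirichlet prior is conjugate to the Multinomial likelihood: each posterior αⱼ = prior αⱼ + observed count nⱼ.
Posterior concentration: (50.8, 14.7, 22.8), total = 88.3.
Var[θ_j] = α_j(Σα−α_j)/((Σα)²(Σα+1)) = 50.8·37.5/(88.3²·89.3) = 0.002736.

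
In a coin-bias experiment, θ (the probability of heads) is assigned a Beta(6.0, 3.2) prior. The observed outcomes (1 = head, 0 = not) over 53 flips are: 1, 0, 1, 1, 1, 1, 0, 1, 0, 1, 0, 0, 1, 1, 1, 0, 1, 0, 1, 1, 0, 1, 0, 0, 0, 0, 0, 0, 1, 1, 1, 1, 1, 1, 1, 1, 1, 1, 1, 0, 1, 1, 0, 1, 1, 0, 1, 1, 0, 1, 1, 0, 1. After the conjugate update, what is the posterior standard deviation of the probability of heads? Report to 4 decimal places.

0.0603

The Beta prior is conjugate to a Binomial/Bernoulli likelihood; the update adds successes to α and failures to β.
Posterior: Beta(α+k, β+n−k) = Beta(6.0+34, 3.2+19) = Beta(40.0, 22.2).
Var = αβ/((α+β)²(α+β+1)) = 40.0·22.2/(62.2²·63.2) = 0.00363174; SD = √0.00363174 = 0.0603.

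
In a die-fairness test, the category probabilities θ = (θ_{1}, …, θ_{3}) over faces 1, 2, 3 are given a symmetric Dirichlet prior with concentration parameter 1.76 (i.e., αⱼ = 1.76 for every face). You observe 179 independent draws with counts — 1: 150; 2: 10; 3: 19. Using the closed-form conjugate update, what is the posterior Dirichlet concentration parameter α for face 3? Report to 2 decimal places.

20.76

The Dirichlet prior is conjugate to the Multinomial likelihood: each posterior αⱼ = prior αⱼ + observed count nⱼ.
Posterior concentration: (151.76, 11.76, 20.76), total = 184.28.
α_{3} = 1.76 + 19 = 20.76.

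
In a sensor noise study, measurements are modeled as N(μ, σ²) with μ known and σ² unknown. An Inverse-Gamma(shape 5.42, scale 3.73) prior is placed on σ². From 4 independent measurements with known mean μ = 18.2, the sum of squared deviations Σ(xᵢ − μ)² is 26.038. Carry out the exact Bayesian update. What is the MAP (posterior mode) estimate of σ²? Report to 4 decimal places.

With known mean μ and an Inverse-Gamma(α, β) prior on σ², the Normal likelihood is conjugate: posterior is Inv-Gamma(α + n/2, β + Σ(xᵢ−μ)²/2).
Posterior: Inv-Gamma(5.42 + 4/2, 3.73 + 26.038/2) = Inv-Gamma(7.42, 16.7490).
Mode = β/(α+1) = 16.7490/8.42 = 1.9892.

1.9892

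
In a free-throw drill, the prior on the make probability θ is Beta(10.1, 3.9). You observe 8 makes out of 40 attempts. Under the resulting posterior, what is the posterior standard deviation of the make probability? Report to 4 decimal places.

The Beta prior is conjugate to a Binomial/Bernoulli likelihood; the update adds successes to α and failures to β.
Posterior: Beta(α+k, β+n−k) = Beta(10.1+8, 3.9+32) = Beta(18.1, 35.9).
Var = αβ/((α+β)²(α+β+1)) = 18.1·35.9/(54.0²·55.0) = 0.00405157; SD = √0.00405157 = 0.0637.

0.0637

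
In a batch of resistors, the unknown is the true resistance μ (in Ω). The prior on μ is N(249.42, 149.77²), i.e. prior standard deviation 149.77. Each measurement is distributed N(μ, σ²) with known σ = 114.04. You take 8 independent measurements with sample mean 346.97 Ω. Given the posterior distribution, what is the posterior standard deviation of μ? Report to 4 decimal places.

38.9331

For Normal data with known variance σ², a Normal(μ₀, σ₀²) prior on μ is conjugate. Posterior precision = 1/σ₀² + n/σ²; posterior mean is the precision-weighted average of μ₀ and x̄.
σ₀² = 149.77² = 22431.0529, σ² = 114.04² = 13005.1216; σ² + n·σ₀² = 13005.1216 + 8·22431.0529 = 192453.5448.
Posterior precision = 1/σ₀² + n/σ² = 1/22431.0529 + 8/13005.1216 = (σ² + n·σ₀²)/(σ₀²σ²) = 192453.5448/(22431.0529·13005.1216); posterior variance σₙ² = σ₀²σ²/(σ² + n·σ₀²) = 22431.0529·13005.1216/192453.5448 = 1515.786944.
Posterior SD = √σₙ² = √(22431.0529·13005.1216/192453.5448) = 38.9331.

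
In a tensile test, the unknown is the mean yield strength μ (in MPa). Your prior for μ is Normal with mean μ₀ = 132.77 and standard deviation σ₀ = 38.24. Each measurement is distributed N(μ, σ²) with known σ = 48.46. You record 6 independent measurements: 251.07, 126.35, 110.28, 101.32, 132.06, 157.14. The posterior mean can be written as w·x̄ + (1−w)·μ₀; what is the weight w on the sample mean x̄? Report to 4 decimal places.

0.7889

For Normal data with known variance σ², a Normal(μ₀, σ₀²) prior on μ is conjugate. Posterior precision = 1/σ₀² + n/σ²; posterior mean is the precision-weighted average of μ₀ and x̄.
σ₀² = 38.24² = 1462.2976, σ² = 48.46² = 2348.3716. Prior precision 1/σ₀² = 1/1462.2976; data precision n/σ² = 6/2348.3716.
w = (n/σ²)/(1/σ₀² + n/σ²) = n·σ₀²/(σ² + n·σ₀²) = 6·1462.2976/(2348.3716 + 6·1462.2976) = 8773.7856/11122.1572 = 0.7889.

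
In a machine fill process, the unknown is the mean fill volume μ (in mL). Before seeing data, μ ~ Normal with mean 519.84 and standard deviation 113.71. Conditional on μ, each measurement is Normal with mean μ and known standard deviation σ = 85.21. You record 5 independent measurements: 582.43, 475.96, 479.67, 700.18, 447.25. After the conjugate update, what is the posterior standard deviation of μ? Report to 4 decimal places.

For Normal data with known variance σ², a Normal(μ₀, σ₀²) prior on μ is conjugate. Posterior precision = 1/σ₀² + n/σ²; posterior mean is the precision-weighted average of μ₀ and x̄.
σ₀² = 113.71² = 12929.9641, σ² = 85.21² = 7260.7441; σ² + n·σ₀² = 7260.7441 + 5·12929.9641 = 71910.5646.
Posterior precision = 1/σ₀² + n/σ² = 1/12929.9641 + 5/7260.7441 = (σ² + n·σ₀²)/(σ₀²σ²) = 71910.5646/(12929.9641·7260.7441); posterior variance σₙ² = σ₀²σ²/(σ² + n·σ₀²) = 12929.9641·7260.7441/71910.5646 = 1305.526679.
Posterior SD = √σₙ² = √(12929.9641·7260.7441/71910.5646) = 36.1321.

36.1321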